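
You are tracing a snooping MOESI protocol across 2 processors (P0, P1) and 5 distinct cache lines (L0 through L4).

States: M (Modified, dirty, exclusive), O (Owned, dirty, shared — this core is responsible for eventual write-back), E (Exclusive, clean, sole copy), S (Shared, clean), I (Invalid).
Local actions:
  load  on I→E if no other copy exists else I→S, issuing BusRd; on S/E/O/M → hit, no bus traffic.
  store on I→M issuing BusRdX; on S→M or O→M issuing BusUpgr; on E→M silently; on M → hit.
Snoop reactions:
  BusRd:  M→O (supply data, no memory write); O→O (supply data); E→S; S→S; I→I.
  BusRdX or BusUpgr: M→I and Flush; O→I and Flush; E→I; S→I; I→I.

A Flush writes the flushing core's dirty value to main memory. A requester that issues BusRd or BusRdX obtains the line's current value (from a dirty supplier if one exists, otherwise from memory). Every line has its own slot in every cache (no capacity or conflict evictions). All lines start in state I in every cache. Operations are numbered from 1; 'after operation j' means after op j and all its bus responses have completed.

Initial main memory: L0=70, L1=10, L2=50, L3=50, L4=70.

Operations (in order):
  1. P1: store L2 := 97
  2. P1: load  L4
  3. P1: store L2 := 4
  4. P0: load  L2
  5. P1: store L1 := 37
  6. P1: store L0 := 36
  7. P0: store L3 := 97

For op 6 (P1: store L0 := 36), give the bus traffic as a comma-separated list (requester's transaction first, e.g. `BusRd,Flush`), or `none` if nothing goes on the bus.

step 1: P1: store L2 := 97  ⟶  IM  (L2)  txn=BusRdX  M[L2]=50
step 2: P1: load  L4  ⟶  IE  (L4)  txn=BusRd  M[L4]=70
step 3: P1: store L2 := 4  ⟶  IM  (L2)  txn=∅  M[L2]=50
step 4: P0: load  L2  ⟶  SO  (L2)  txn=BusRd  M[L2]=50
step 5: P1: store L1 := 37  ⟶  IM  (L1)  txn=BusRdX  M[L1]=10
step 6: P1: store L0 := 36  ⟶  IM  (L0)  txn=BusRdX  M[L0]=70
step 7: P0: store L3 := 97  ⟶  MI  (L3)  txn=BusRdX  M[L3]=50

bus = BusRdX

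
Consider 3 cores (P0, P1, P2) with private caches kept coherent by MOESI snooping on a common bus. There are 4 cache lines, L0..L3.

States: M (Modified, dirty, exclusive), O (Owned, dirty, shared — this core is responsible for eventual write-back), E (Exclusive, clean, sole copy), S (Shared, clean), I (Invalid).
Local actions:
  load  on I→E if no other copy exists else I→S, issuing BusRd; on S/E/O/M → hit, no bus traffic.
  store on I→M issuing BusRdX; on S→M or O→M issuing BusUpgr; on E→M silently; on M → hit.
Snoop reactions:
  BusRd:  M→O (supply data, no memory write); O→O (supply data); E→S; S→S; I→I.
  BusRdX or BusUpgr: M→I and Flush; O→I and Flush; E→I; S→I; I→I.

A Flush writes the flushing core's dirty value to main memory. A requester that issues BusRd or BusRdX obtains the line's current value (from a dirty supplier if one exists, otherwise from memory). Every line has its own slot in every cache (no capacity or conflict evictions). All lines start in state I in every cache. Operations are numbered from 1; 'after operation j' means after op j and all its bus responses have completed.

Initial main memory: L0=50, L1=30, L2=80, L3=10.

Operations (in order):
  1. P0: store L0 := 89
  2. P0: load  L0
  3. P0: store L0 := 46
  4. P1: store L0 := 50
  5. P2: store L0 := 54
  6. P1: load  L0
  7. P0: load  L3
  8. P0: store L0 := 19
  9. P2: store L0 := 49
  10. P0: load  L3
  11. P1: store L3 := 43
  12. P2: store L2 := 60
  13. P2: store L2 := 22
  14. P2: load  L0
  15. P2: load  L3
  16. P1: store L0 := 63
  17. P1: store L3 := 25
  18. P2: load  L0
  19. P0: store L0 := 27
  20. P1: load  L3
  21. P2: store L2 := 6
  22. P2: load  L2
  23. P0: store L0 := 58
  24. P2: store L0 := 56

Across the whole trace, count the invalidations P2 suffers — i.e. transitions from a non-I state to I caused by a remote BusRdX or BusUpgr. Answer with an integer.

step 1: P0: store L0 := 89  ⟶  MII  (L0)  txn=BusRdX  M[L0]=50
step 2: P0: load  L0  ⟶  MII  (L0)  txn=∅  M[L0]=50
step 3: P0: store L0 := 46  ⟶  MII  (L0)  txn=∅  M[L0]=50
step 4: P1: store L0 := 50  ⟶  IMI  (L0)  txn=BusRdX+Flush  M[L0]=46
step 5: P2: store L0 := 54  ⟶  IIM  (L0)  txn=BusRdX+Flush  M[L0]=50
step 6: P1: load  L0  ⟶  ISO  (L0)  txn=BusRd  M[L0]=50
step 7: P0: load  L3  ⟶  EII  (L3)  txn=BusRd  M[L3]=10
step 8: P0: store L0 := 19  ⟶  MII  (L0)  txn=BusRdX+Flush  M[L0]=54
step 9: P2: store L0 := 49  ⟶  IIM  (L0)  txn=BusRdX+Flush  M[L0]=19
step 10: P0: load  L3  ⟶  EII  (L3)  txn=∅  M[L3]=10
step 11: P1: store L3 := 43  ⟶  IMI  (L3)  txn=BusRdX  M[L3]=10
step 12: P2: store L2 := 60  ⟶  IIM  (L2)  txn=BusRdX  M[L2]=80
step 13: P2: store L2 := 22  ⟶  IIM  (L2)  txn=∅  M[L2]=80
step 14: P2: load  L0  ⟶  IIM  (L0)  txn=∅  M[L0]=19
step 15: P2: load  L3  ⟶  IOS  (L3)  txn=BusRd  M[L3]=10
step 16: P1: store L0 := 63  ⟶  IMI  (L0)  txn=BusRdX+Flush  M[L0]=49
step 17: P1: store L3 := 25  ⟶  IMI  (L3)  txn=BusUpgr  M[L3]=10
step 18: P2: load  L0  ⟶  IOS  (L0)  txn=BusRd  M[L0]=49
step 19: P0: store L0 := 27  ⟶  MII  (L0)  txn=BusRdX+Flush  M[L0]=63
step 20: P1: load  L3  ⟶  IMI  (L3)  txn=∅  M[L3]=10
step 21: P2: store L2 := 6  ⟶  IIM  (L2)  txn=∅  M[L2]=80
step 22: P2: load  L2  ⟶  IIM  (L2)  txn=∅  M[L2]=80
step 23: P0: store L0 := 58  ⟶  MII  (L0)  txn=∅  M[L0]=63
step 24: P2: store L0 := 56  ⟶  IIM  (L0)  txn=BusRdX+Flush  M[L0]=58

invalidations = 4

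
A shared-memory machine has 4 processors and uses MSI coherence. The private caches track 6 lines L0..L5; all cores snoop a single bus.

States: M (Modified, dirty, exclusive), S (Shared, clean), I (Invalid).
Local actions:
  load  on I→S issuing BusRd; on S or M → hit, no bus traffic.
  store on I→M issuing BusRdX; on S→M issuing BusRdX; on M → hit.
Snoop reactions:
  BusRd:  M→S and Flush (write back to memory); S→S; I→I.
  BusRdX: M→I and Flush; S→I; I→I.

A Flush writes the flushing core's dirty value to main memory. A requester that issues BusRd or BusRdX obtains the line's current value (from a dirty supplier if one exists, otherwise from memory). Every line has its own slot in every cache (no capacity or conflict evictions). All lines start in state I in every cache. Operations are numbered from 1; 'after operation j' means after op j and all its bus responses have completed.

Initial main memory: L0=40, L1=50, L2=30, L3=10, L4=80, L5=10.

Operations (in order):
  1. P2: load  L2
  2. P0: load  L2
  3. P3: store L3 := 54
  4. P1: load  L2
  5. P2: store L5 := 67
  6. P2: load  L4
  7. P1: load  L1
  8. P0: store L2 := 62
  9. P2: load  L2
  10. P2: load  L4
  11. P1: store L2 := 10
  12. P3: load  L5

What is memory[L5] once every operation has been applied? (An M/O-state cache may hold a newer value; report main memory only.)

memory[L5] = 67

[1] P2: load  L2 | P0:I, P1:I, P2:S(30), P3:I | bus: BusRd
[2] P0: load  L2 | P0:S(30), P1:I, P2:S(30), P3:I | bus: BusRd
[3] P3: store L3 := 54 | P0:I, P1:I, P2:I, P3:M(54) | bus: BusRdX
[4] P1: load  L2 | P0:S(30), P1:S(30), P2:S(30), P3:I | bus: BusRd
[5] P2: store L5 := 67 | P0:I, P1:I, P2:M(67), P3:I | bus: BusRdX
[6] P2: load  L4 | P0:I, P1:I, P2:S(80), P3:I | bus: BusRd
[7] P1: load  L1 | P0:I, P1:S(50), P2:I, P3:I | bus: BusRd
[8] P0: store L2 := 62 | P0:M(62), P1:I, P2:I, P3:I | bus: BusRdX
[9] P2: load  L2 | P0:S(62), P1:I, P2:S(62), P3:I | bus: BusRd,Flush
[10] P2: load  L4 | P0:I, P1:I, P2:S(80), P3:I | bus: none
[11] P1: store L2 := 10 | P0:I, P1:M(10), P2:I, P3:I | bus: BusRdX
[12] P3: load  L5 | P0:I, P1:I, P2:S(67), P3:S(67) | bus: BusRd,Flush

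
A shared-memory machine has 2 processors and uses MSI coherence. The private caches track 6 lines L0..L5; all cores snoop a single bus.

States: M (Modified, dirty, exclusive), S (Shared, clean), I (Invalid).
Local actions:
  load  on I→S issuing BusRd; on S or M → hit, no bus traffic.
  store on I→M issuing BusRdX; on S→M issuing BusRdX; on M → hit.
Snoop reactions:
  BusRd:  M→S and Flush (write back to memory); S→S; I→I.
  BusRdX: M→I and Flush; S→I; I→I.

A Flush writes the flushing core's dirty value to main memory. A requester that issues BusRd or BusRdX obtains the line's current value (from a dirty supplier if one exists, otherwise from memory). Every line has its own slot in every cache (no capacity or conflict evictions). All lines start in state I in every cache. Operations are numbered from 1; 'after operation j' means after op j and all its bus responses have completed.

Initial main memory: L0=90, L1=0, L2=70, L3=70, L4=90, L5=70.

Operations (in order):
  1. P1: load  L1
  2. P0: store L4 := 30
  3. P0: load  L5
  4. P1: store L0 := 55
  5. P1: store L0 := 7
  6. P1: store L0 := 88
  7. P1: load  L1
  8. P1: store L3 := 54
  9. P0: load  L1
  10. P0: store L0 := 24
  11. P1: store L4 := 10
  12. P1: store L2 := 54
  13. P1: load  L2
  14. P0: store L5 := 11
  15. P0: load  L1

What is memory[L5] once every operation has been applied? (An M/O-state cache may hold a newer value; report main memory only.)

memory[L5] = 70

  op1 P1: load  L1 → I/S on L1; bus BusRd; mem=0
  op2 P0: store L4 := 30 → M/I on L4; bus BusRdX; mem=90
  op3 P0: load  L5 → S/I on L5; bus BusRd; mem=70
  op4 P1: store L0 := 55 → I/M on L0; bus BusRdX; mem=90
  op5 P1: store L0 := 7 → I/M on L0; bus (none); mem=90
  op6 P1: store L0 := 88 → I/M on L0; bus (none); mem=90
  op7 P1: load  L1 → I/S on L1; bus (none); mem=0
  op8 P1: store L3 := 54 → I/M on L3; bus BusRdX; mem=70
  op9 P0: load  L1 → S/S on L1; bus BusRd; mem=0
  op10 P0: store L0 := 24 → M/I on L0; bus BusRdX Flush; mem=88
  op11 P1: store L4 := 10 → I/M on L4; bus BusRdX Flush; mem=30
  op12 P1: store L2 := 54 → I/M on L2; bus BusRdX; mem=70
  op13 P1: load  L2 → I/M on L2; bus (none); mem=70
  op14 P0: store L5 := 11 → M/I on L5; bus BusRdX; mem=70
  op15 P0: load  L1 → S/S on L1; bus (none); mem=0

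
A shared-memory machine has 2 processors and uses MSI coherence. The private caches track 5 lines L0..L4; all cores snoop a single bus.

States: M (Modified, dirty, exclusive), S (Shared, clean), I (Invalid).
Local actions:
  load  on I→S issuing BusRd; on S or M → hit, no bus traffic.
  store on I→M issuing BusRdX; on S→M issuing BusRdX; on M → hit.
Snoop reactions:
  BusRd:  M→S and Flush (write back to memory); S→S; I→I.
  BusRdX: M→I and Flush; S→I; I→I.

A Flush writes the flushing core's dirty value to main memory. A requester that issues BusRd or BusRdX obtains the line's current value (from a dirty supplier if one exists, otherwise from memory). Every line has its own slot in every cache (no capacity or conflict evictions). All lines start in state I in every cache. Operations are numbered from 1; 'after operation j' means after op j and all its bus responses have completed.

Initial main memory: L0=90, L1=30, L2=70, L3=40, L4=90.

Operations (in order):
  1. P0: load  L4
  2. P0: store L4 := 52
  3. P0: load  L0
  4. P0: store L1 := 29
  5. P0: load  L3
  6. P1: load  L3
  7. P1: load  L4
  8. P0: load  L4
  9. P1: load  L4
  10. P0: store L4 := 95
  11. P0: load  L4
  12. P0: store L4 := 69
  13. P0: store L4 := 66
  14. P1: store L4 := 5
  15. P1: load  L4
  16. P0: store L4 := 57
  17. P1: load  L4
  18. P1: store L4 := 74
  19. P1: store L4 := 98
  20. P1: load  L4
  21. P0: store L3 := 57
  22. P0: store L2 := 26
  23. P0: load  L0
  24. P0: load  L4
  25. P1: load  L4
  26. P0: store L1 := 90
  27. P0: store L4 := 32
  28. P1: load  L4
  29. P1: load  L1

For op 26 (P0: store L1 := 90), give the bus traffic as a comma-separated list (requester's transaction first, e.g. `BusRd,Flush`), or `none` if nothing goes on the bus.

bus = none

step 1: P0: load  L4  ⟶  SI  (L4)  txn=BusRd  M[L4]=90
step 2: P0: store L4 := 52  ⟶  MI  (L4)  txn=BusRdX  M[L4]=90
step 3: P0: load  L0  ⟶  SI  (L0)  txn=BusRd  M[L0]=90
step 4: P0: store L1 := 29  ⟶  MI  (L1)  txn=BusRdX  M[L1]=30
step 5: P0: load  L3  ⟶  SI  (L3)  txn=BusRd  M[L3]=40
step 6: P1: load  L3  ⟶  SS  (L3)  txn=BusRd  M[L3]=40
step 7: P1: load  L4  ⟶  SS  (L4)  txn=BusRd+Flush  M[L4]=52
step 8: P0: load  L4  ⟶  SS  (L4)  txn=∅  M[L4]=52
step 9: P1: load  L4  ⟶  SS  (L4)  txn=∅  M[L4]=52
step 10: P0: store L4 := 95  ⟶  MI  (L4)  txn=BusRdX  M[L4]=52
step 11: P0: load  L4  ⟶  MI  (L4)  txn=∅  M[L4]=52
step 12: P0: store L4 := 69  ⟶  MI  (L4)  txn=∅  M[L4]=52
step 13: P0: store L4 := 66  ⟶  MI  (L4)  txn=∅  M[L4]=52
step 14: P1: store L4 := 5  ⟶  IM  (L4)  txn=BusRdX+Flush  M[L4]=66
step 15: P1: load  L4  ⟶  IM  (L4)  txn=∅  M[L4]=66
step 16: P0: store L4 := 57  ⟶  MI  (L4)  txn=BusRdX+Flush  M[L4]=5
step 17: P1: load  L4  ⟶  SS  (L4)  txn=BusRd+Flush  M[L4]=57
step 18: P1: store L4 := 74  ⟶  IM  (L4)  txn=BusRdX  M[L4]=57
step 19: P1: store L4 := 98  ⟶  IM  (L4)  txn=∅  M[L4]=57
step 20: P1: load  L4  ⟶  IM  (L4)  txn=∅  M[L4]=57
step 21: P0: store L3 := 57  ⟶  MI  (L3)  txn=BusRdX  M[L3]=40
step 22: P0: store L2 := 26  ⟶  MI  (L2)  txn=BusRdX  M[L2]=70
step 23: P0: load  L0  ⟶  SI  (L0)  txn=∅  M[L0]=90
step 24: P0: load  L4  ⟶  SS  (L4)  txn=BusRd+Flush  M[L4]=98
step 25: P1: load  L4  ⟶  SS  (L4)  txn=∅  M[L4]=98
step 26: P0: store L1 := 90  ⟶  MI  (L1)  txn=∅  M[L1]=30
step 27: P0: store L4 := 32  ⟶  MI  (L4)  txn=BusRdX  M[L4]=98
step 28: P1: load  L4  ⟶  SS  (L4)  txn=BusRd+Flush  M[L4]=32
step 29: P1: load  L1  ⟶  SS  (L1)  txn=BusRd+Flush  M[L1]=90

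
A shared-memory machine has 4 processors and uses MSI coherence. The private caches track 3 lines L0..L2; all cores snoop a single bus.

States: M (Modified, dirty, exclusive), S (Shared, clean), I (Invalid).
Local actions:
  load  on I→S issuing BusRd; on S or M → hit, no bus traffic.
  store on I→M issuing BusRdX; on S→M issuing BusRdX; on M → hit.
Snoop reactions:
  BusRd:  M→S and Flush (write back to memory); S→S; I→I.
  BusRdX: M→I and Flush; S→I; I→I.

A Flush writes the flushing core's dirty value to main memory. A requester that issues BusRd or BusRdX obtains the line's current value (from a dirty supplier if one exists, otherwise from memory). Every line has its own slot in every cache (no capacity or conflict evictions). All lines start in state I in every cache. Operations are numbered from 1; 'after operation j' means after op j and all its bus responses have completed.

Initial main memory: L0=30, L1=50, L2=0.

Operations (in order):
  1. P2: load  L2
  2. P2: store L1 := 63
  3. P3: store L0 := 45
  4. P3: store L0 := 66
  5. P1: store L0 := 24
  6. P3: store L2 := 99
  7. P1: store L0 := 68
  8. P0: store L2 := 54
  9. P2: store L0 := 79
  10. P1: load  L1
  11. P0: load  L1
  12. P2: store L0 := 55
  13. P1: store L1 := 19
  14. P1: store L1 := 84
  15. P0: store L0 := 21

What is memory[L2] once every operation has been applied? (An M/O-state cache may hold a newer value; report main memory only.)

[1] P2: load  L2 | P0:I, P1:I, P2:S(0), P3:I | bus: BusRd
[2] P2: store L1 := 63 | P0:I, P1:I, P2:M(63), P3:I | bus: BusRdX
[3] P3: store L0 := 45 | P0:I, P1:I, P2:I, P3:M(45) | bus: BusRdX
[4] P3: store L0 := 66 | P0:I, P1:I, P2:I, P3:M(66) | bus: none
[5] P1: store L0 := 24 | P0:I, P1:M(24), P2:I, P3:I | bus: BusRdX,Flush
[6] P3: store L2 := 99 | P0:I, P1:I, P2:I, P3:M(99) | bus: BusRdX
[7] P1: store L0 := 68 | P0:I, P1:M(68), P2:I, P3:I | bus: none
[8] P0: store L2 := 54 | P0:M(54), P1:I, P2:I, P3:I | bus: BusRdX,Flush
[9] P2: store L0 := 79 | P0:I, P1:I, P2:M(79), P3:I | bus: BusRdX,Flush
[10] P1: load  L1 | P0:I, P1:S(63), P2:S(63), P3:I | bus: BusRd,Flush
[11] P0: load  L1 | P0:S(63), P1:S(63), P2:S(63), P3:I | bus: BusRd
[12] P2: store L0 := 55 | P0:I, P1:I, P2:M(55), P3:I | bus: none
[13] P1: store L1 := 19 | P0:I, P1:M(19), P2:I, P3:I | bus: BusRdX
[14] P1: store L1 := 84 | P0:I, P1:M(84), P2:I, P3:I | bus: none
[15] P0: store L0 := 21 | P0:M(21), P1:I, P2:I, P3:I | bus: BusRdX,Flush

memory[L2] = 99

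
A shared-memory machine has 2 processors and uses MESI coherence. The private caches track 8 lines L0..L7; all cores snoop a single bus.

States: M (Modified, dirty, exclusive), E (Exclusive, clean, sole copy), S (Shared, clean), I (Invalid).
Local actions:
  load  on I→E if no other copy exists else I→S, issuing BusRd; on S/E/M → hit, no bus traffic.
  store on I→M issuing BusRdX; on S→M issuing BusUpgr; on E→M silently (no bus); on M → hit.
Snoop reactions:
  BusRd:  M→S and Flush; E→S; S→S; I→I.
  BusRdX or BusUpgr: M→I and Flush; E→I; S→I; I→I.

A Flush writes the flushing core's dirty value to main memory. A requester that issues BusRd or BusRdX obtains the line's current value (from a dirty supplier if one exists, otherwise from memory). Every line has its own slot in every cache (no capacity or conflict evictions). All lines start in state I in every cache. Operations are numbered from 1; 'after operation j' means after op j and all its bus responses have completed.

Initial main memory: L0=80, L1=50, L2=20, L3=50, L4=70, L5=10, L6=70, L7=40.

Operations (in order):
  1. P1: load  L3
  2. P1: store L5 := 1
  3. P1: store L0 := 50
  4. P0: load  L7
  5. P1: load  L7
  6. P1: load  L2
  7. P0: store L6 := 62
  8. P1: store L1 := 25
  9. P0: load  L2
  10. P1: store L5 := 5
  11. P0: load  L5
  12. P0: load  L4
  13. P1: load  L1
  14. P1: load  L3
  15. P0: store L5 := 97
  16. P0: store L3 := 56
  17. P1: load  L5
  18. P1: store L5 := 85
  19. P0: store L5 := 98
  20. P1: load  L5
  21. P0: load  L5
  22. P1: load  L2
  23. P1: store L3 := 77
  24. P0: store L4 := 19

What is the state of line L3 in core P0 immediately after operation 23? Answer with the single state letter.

  op1 P1: load  L3 → I/E on L3; bus BusRd; mem=50
  op2 P1: store L5 := 1 → I/M on L5; bus BusRdX; mem=10
  op3 P1: store L0 := 50 → I/M on L0; bus BusRdX; mem=80
  op4 P0: load  L7 → E/I on L7; bus BusRd; mem=40
  op5 P1: load  L7 → S/S on L7; bus BusRd; mem=40
  op6 P1: load  L2 → I/E on L2; bus BusRd; mem=20
  op7 P0: store L6 := 62 → M/I on L6; bus BusRdX; mem=70
  op8 P1: store L1 := 25 → I/M on L1; bus BusRdX; mem=50
  op9 P0: load  L2 → S/S on L2; bus BusRd; mem=20
  op10 P1: store L5 := 5 → I/M on L5; bus (none); mem=10
  op11 P0: load  L5 → S/S on L5; bus BusRd Flush; mem=5
  op12 P0: load  L4 → E/I on L4; bus BusRd; mem=70
  op13 P1: load  L1 → I/M on L1; bus (none); mem=50
  op14 P1: load  L3 → I/E on L3; bus (none); mem=50
  op15 P0: store L5 := 97 → M/I on L5; bus BusUpgr; mem=5
  op16 P0: store L3 := 56 → M/I on L3; bus BusRdX; mem=50
  op17 P1: load  L5 → S/S on L5; bus BusRd Flush; mem=97
  op18 P1: store L5 := 85 → I/M on L5; bus BusUpgr; mem=97
  op19 P0: store L5 := 98 → M/I on L5; bus BusRdX Flush; mem=85
  op20 P1: load  L5 → S/S on L5; bus BusRd Flush; mem=98
  op21 P0: load  L5 → S/S on L5; bus (none); mem=98
  op22 P1: load  L2 → S/S on L2; bus (none); mem=20
  op23 P1: store L3 := 77 → I/M on L3; bus BusRdX Flush; mem=56
  op24 P0: store L4 := 19 → M/I on L4; bus (none); mem=70

state = I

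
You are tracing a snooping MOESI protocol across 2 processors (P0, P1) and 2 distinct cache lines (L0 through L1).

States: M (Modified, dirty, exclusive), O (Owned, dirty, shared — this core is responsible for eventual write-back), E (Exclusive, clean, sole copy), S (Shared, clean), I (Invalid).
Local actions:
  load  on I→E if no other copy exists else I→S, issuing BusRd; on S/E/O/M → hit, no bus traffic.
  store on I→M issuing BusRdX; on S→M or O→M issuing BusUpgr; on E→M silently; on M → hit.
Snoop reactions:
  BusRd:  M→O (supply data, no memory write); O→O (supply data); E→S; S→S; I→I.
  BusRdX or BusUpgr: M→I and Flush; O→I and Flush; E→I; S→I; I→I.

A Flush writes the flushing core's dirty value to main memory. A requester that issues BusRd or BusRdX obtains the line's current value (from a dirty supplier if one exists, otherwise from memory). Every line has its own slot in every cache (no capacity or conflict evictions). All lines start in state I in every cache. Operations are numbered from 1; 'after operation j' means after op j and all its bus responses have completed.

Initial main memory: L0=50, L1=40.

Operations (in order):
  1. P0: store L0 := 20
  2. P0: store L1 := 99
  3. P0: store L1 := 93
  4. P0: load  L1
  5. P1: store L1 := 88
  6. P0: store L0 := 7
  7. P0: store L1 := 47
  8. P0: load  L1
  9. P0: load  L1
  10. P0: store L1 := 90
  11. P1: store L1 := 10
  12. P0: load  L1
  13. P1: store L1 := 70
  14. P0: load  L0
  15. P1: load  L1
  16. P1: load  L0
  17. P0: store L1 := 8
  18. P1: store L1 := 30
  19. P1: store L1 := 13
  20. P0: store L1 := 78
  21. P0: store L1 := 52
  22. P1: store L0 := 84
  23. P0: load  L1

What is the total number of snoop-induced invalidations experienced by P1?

  op1 P0: store L0 := 20 → M/I on L0; bus BusRdX; mem=50
  op2 P0: store L1 := 99 → M/I on L1; bus BusRdX; mem=40
  op3 P0: store L1 := 93 → M/I on L1; bus (none); mem=40
  op4 P0: load  L1 → M/I on L1; bus (none); mem=40
  op5 P1: store L1 := 88 → I/M on L1; bus BusRdX Flush; mem=93
  op6 P0: store L0 := 7 → M/I on L0; bus (none); mem=50
  op7 P0: store L1 := 47 → M/I on L1; bus BusRdX Flush; mem=88
  op8 P0: load  L1 → M/I on L1; bus (none); mem=88
  op9 P0: load  L1 → M/I on L1; bus (none); mem=88
  op10 P0: store L1 := 90 → M/I on L1; bus (none); mem=88
  op11 P1: store L1 := 10 → I/M on L1; bus BusRdX Flush; mem=90
  op12 P0: load  L1 → S/O on L1; bus BusRd; mem=90
  op13 P1: store L1 := 70 → I/M on L1; bus BusUpgr; mem=90
  op14 P0: load  L0 → M/I on L0; bus (none); mem=50
  op15 P1: load  L1 → I/M on L1; bus (none); mem=90
  op16 P1: load  L0 → O/S on L0; bus BusRd; mem=50
  op17 P0: store L1 := 8 → M/I on L1; bus BusRdX Flush; mem=70
  op18 P1: store L1 := 30 → I/M on L1; bus BusRdX Flush; mem=8
  op19 P1: store L1 := 13 → I/M on L1; bus (none); mem=8
  op20 P0: store L1 := 78 → M/I on L1; bus BusRdX Flush; mem=13
  op21 P0: store L1 := 52 → M/I on L1; bus (none); mem=13
  op22 P1: store L0 := 84 → I/M on L0; bus BusUpgr Flush; mem=7
  op23 P0: load  L1 → M/I on L1; bus (none); mem=13

invalidations = 3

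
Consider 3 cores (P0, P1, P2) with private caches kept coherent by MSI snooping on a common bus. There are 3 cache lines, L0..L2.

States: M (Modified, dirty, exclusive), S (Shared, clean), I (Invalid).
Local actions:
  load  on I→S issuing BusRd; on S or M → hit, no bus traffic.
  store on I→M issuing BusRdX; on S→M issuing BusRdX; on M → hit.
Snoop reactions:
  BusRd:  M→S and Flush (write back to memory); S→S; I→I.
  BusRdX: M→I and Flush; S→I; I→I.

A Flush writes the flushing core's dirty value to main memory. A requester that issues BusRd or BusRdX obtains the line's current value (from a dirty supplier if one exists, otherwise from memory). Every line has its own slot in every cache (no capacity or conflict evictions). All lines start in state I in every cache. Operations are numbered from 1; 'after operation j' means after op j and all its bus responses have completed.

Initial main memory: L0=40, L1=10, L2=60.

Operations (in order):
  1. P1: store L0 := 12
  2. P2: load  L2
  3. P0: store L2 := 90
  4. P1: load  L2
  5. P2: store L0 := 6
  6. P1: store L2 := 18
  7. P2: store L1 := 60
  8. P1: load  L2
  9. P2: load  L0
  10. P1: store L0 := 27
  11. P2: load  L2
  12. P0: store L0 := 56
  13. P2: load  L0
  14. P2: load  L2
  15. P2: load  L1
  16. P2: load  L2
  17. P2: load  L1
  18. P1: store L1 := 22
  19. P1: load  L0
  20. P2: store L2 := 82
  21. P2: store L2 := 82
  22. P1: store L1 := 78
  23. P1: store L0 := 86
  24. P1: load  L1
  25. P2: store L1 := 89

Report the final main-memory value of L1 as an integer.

  op1 P1: store L0 := 12 → I/M/I on L0; bus BusRdX; mem=40
  op2 P2: load  L2 → I/I/S on L2; bus BusRd; mem=60
  op3 P0: store L2 := 90 → M/I/I on L2; bus BusRdX; mem=60
  op4 P1: load  L2 → S/S/I on L2; bus BusRd Flush; mem=90
  op5 P2: store L0 := 6 → I/I/M on L0; bus BusRdX Flush; mem=12
  op6 P1: store L2 := 18 → I/M/I on L2; bus BusRdX; mem=90
  op7 P2: store L1 := 60 → I/I/M on L1; bus BusRdX; mem=10
  op8 P1: load  L2 → I/M/I on L2; bus (none); mem=90
  op9 P2: load  L0 → I/I/M on L0; bus (none); mem=12
  op10 P1: store L0 := 27 → I/M/I on L0; bus BusRdX Flush; mem=6
  op11 P2: load  L2 → I/S/S on L2; bus BusRd Flush; mem=18
  op12 P0: store L0 := 56 → M/I/I on L0; bus BusRdX Flush; mem=27
  op13 P2: load  L0 → S/I/S on L0; bus BusRd Flush; mem=56
  op14 P2: load  L2 → I/S/S on L2; bus (none); mem=18
  op15 P2: load  L1 → I/I/M on L1; bus (none); mem=10
  op16 P2: load  L2 → I/S/S on L2; bus (none); mem=18
  op17 P2: load  L1 → I/I/M on L1; bus (none); mem=10
  op18 P1: store L1 := 22 → I/M/I on L1; bus BusRdX Flush; mem=60
  op19 P1: load  L0 → S/S/S on L0; bus BusRd; mem=56
  op20 P2: store L2 := 82 → I/I/M on L2; bus BusRdX; mem=18
  op21 P2: store L2 := 82 → I/I/M on L2; bus (none); mem=18
  op22 P1: store L1 := 78 → I/M/I on L1; bus (none); mem=60
  op23 P1: store L0 := 86 → I/M/I on L0; bus BusRdX; mem=56
  op24 P1: load  L1 → I/M/I on L1; bus (none); mem=60
  op25 P2: store L1 := 89 → I/I/M on L1; bus BusRdX Flush; mem=78

memory[L1] = 78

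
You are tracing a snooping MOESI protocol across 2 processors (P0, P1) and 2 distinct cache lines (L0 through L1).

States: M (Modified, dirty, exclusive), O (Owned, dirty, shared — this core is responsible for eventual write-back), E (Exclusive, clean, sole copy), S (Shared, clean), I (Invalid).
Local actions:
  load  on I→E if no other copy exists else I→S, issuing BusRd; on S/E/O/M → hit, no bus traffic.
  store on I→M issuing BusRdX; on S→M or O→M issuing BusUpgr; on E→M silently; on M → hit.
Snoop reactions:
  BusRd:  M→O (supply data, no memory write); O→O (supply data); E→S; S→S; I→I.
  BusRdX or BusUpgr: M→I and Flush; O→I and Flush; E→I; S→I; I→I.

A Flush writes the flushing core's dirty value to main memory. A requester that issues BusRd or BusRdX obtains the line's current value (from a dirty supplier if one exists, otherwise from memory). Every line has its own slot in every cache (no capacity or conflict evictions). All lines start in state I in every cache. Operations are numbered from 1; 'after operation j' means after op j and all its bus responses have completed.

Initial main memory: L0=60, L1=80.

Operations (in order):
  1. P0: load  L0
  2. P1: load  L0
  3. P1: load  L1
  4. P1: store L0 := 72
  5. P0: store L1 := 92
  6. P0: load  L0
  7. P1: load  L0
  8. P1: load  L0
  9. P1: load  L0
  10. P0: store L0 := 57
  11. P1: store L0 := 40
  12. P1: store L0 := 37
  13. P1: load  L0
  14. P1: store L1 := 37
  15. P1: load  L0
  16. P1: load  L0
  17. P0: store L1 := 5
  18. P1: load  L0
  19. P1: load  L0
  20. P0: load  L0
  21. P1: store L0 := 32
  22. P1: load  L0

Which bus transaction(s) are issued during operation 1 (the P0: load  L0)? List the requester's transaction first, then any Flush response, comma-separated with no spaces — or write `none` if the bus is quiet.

bus = BusRd

  op1 P0: load  L0 → E/I on L0; bus BusRd; mem=60
  op2 P1: load  L0 → S/S on L0; bus BusRd; mem=60
  op3 P1: load  L1 → I/E on L1; bus BusRd; mem=80
  op4 P1: store L0 := 72 → I/M on L0; bus BusUpgr; mem=60
  op5 P0: store L1 := 92 → M/I on L1; bus BusRdX; mem=80
  op6 P0: load  L0 → S/O on L0; bus BusRd; mem=60
  op7 P1: load  L0 → S/O on L0; bus (none); mem=60
  op8 P1: load  L0 → S/O on L0; bus (none); mem=60
  op9 P1: load  L0 → S/O on L0; bus (none); mem=60
  op10 P0: store L0 := 57 → M/I on L0; bus BusUpgr Flush; mem=72
  op11 P1: store L0 := 40 → I/M on L0; bus BusRdX Flush; mem=57
  op12 P1: store L0 := 37 → I/M on L0; bus (none); mem=57
  op13 P1: load  L0 → I/M on L0; bus (none); mem=57
  op14 P1: store L1 := 37 → I/M on L1; bus BusRdX Flush; mem=92
  op15 P1: load  L0 → I/M on L0; bus (none); mem=57
  op16 P1: load  L0 → I/M on L0; bus (none); mem=57
  op17 P0: store L1 := 5 → M/I on L1; bus BusRdX Flush; mem=37
  op18 P1: load  L0 → I/M on L0; bus (none); mem=57
  op19 P1: load  L0 → I/M on L0; bus (none); mem=57
  op20 P0: load  L0 → S/O on L0; bus BusRd; mem=57
  op21 P1: store L0 := 32 → I/M on L0; bus BusUpgr; mem=57
  op22 P1: load  L0 → I/M on L0; bus (none); mem=57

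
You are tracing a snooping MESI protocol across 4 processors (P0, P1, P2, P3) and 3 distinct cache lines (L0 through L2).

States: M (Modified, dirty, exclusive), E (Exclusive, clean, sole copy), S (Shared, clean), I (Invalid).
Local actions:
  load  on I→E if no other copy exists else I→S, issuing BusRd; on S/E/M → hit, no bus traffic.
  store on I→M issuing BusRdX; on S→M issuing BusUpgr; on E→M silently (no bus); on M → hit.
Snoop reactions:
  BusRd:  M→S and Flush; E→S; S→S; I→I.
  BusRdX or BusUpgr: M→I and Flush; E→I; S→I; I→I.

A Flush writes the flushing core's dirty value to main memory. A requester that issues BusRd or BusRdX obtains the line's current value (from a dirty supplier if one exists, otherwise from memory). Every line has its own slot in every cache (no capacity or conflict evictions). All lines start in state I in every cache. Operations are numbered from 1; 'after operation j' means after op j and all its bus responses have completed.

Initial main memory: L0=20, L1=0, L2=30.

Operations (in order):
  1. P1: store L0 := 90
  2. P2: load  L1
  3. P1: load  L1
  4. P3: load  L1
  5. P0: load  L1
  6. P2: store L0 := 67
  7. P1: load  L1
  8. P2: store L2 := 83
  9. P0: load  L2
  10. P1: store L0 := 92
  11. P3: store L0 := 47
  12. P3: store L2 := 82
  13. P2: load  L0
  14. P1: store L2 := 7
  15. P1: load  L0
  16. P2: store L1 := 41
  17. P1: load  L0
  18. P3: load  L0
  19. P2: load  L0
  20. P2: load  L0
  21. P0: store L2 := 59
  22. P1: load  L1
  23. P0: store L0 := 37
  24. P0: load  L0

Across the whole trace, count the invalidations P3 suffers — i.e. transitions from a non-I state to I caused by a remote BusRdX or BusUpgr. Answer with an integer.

step 1: P1: store L0 := 90  ⟶  IMII  (L0)  txn=BusRdX  M[L0]=20
step 2: P2: load  L1  ⟶  IIEI  (L1)  txn=BusRd  M[L1]=0
step 3: P1: load  L1  ⟶  ISSI  (L1)  txn=BusRd  M[L1]=0
step 4: P3: load  L1  ⟶  ISSS  (L1)  txn=BusRd  M[L1]=0
step 5: P0: load  L1  ⟶  SSSS  (L1)  txn=BusRd  M[L1]=0
step 6: P2: store L0 := 67  ⟶  IIMI  (L0)  txn=BusRdX+Flush  M[L0]=90
step 7: P1: load  L1  ⟶  SSSS  (L1)  txn=∅  M[L1]=0
step 8: P2: store L2 := 83  ⟶  IIMI  (L2)  txn=BusRdX  M[L2]=30
step 9: P0: load  L2  ⟶  SISI  (L2)  txn=BusRd+Flush  M[L2]=83
step 10: P1: store L0 := 92  ⟶  IMII  (L0)  txn=BusRdX+Flush  M[L0]=67
step 11: P3: store L0 := 47  ⟶  IIIM  (L0)  txn=BusRdX+Flush  M[L0]=92
step 12: P3: store L2 := 82  ⟶  IIIM  (L2)  txn=BusRdX  M[L2]=83
step 13: P2: load  L0  ⟶  IISS  (L0)  txn=BusRd+Flush  M[L0]=47
step 14: P1: store L2 := 7  ⟶  IMII  (L2)  txn=BusRdX+Flush  M[L2]=82
step 15: P1: load  L0  ⟶  ISSS  (L0)  txn=BusRd  M[L0]=47
step 16: P2: store L1 := 41  ⟶  IIMI  (L1)  txn=BusUpgr  M[L1]=0
step 17: P1: load  L0  ⟶  ISSS  (L0)  txn=∅  M[L0]=47
step 18: P3: load  L0  ⟶  ISSS  (L0)  txn=∅  M[L0]=47
step 19: P2: load  L0  ⟶  ISSS  (L0)  txn=∅  M[L0]=47
step 20: P2: load  L0  ⟶  ISSS  (L0)  txn=∅  M[L0]=47
step 21: P0: store L2 := 59  ⟶  MIII  (L2)  txn=BusRdX+Flush  M[L2]=7
step 22: P1: load  L1  ⟶  ISSI  (L1)  txn=BusRd+Flush  M[L1]=41
step 23: P0: store L0 := 37  ⟶  MIII  (L0)  txn=BusRdX  M[L0]=47
step 24: P0: load  L0  ⟶  MIII  (L0)  txn=∅  M[L0]=47

invalidations = 3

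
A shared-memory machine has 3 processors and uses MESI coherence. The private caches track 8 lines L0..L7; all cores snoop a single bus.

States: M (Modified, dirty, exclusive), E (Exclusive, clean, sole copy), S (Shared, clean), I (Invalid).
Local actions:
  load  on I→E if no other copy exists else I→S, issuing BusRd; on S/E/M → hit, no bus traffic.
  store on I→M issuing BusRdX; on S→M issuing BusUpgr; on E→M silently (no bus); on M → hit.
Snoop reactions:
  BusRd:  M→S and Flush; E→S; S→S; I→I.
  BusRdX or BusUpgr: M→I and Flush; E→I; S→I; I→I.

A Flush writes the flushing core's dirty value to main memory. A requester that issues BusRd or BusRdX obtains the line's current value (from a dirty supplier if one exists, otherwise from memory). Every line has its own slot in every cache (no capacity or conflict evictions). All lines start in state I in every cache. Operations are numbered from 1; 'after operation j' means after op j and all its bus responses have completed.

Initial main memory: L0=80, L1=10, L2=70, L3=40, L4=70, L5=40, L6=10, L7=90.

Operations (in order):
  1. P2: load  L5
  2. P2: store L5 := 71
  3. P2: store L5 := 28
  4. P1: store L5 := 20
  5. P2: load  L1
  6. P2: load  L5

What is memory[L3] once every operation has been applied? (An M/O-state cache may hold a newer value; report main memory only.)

memory[L3] = 40

  op1 P2: load  L5 → I/I/E on L5; bus BusRd; mem=40
  op2 P2: store L5 := 71 → I/I/M on L5; bus (none); mem=40
  op3 P2: store L5 := 28 → I/I/M on L5; bus (none); mem=40
  op4 P1: store L5 := 20 → I/M/I on L5; bus BusRdX Flush; mem=28
  op5 P2: load  L1 → I/I/E on L1; bus BusRd; mem=10
  op6 P2: load  L5 → I/S/S on L5; bus BusRd Flush; mem=20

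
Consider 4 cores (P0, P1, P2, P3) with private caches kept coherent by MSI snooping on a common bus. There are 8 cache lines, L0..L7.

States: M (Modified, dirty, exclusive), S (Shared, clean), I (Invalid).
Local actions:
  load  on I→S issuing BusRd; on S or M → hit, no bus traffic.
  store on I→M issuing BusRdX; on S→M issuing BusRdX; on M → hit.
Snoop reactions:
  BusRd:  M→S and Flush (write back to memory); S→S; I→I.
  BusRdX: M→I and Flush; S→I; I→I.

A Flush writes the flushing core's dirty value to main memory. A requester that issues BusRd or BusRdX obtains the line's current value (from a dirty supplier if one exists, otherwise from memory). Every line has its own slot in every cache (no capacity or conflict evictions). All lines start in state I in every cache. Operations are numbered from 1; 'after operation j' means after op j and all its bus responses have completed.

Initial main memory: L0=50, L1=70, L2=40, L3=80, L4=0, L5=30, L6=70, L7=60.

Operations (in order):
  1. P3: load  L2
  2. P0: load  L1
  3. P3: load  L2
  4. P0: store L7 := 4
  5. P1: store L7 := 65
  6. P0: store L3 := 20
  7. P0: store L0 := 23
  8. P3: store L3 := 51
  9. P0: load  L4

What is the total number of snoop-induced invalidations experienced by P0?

invalidations = 2

[1] P3: load  L2 | P0:I, P1:I, P2:I, P3:S(40) | bus: BusRd
[2] P0: load  L1 | P0:S(70), P1:I, P2:I, P3:I | bus: BusRd
[3] P3: load  L2 | P0:I, P1:I, P2:I, P3:S(40) | bus: none
[4] P0: store L7 := 4 | P0:M(4), P1:I, P2:I, P3:I | bus: BusRdX
[5] P1: store L7 := 65 | P0:I, P1:M(65), P2:I, P3:I | bus: BusRdX,Flush
[6] P0: store L3 := 20 | P0:M(20), P1:I, P2:I, P3:I | bus: BusRdX
[7] P0: store L0 := 23 | P0:M(23), P1:I, P2:I, P3:I | bus: BusRdX
[8] P3: store L3 := 51 | P0:I, P1:I, P2:I, P3:M(51) | bus: BusRdX,Flush
[9] P0: load  L4 | P0:S(0), P1:I, P2:I, P3:I | bus: BusRd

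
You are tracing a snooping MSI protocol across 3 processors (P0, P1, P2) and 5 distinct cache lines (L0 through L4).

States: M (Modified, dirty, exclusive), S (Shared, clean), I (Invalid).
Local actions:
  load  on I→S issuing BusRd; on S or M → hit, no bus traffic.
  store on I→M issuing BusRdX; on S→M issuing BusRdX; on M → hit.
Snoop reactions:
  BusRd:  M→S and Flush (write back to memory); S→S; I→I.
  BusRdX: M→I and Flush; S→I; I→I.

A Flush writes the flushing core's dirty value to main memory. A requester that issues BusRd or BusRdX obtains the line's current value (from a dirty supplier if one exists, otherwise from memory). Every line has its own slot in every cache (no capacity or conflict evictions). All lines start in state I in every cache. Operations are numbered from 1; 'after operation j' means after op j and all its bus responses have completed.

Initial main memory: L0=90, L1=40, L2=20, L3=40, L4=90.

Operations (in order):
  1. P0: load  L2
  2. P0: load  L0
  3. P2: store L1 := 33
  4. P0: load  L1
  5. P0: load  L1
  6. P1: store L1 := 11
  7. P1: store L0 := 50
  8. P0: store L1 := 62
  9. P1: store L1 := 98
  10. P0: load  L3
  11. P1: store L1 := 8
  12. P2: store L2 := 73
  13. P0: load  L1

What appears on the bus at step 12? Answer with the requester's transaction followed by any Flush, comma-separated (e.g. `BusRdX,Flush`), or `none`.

step 1: P0: load  L2  ⟶  SII  (L2)  txn=BusRd  M[L2]=20
step 2: P0: load  L0  ⟶  SII  (L0)  txn=BusRd  M[L0]=90
step 3: P2: store L1 := 33  ⟶  IIM  (L1)  txn=BusRdX  M[L1]=40
step 4: P0: load  L1  ⟶  SIS  (L1)  txn=BusRd+Flush  M[L1]=33
step 5: P0: load  L1  ⟶  SIS  (L1)  txn=∅  M[L1]=33
step 6: P1: store L1 := 11  ⟶  IMI  (L1)  txn=BusRdX  M[L1]=33
step 7: P1: store L0 := 50  ⟶  IMI  (L0)  txn=BusRdX  M[L0]=90
step 8: P0: store L1 := 62  ⟶  MII  (L1)  txn=BusRdX+Flush  M[L1]=11
step 9: P1: store L1 := 98  ⟶  IMI  (L1)  txn=BusRdX+Flush  M[L1]=62
step 10: P0: load  L3  ⟶  SII  (L3)  txn=BusRd  M[L3]=40
step 11: P1: store L1 := 8  ⟶  IMI  (L1)  txn=∅  M[L1]=62
step 12: P2: store L2 := 73  ⟶  IIM  (L2)  txn=BusRdX  M[L2]=20
step 13: P0: load  L1  ⟶  SSI  (L1)  txn=BusRd+Flush  M[L1]=8

bus = BusRdX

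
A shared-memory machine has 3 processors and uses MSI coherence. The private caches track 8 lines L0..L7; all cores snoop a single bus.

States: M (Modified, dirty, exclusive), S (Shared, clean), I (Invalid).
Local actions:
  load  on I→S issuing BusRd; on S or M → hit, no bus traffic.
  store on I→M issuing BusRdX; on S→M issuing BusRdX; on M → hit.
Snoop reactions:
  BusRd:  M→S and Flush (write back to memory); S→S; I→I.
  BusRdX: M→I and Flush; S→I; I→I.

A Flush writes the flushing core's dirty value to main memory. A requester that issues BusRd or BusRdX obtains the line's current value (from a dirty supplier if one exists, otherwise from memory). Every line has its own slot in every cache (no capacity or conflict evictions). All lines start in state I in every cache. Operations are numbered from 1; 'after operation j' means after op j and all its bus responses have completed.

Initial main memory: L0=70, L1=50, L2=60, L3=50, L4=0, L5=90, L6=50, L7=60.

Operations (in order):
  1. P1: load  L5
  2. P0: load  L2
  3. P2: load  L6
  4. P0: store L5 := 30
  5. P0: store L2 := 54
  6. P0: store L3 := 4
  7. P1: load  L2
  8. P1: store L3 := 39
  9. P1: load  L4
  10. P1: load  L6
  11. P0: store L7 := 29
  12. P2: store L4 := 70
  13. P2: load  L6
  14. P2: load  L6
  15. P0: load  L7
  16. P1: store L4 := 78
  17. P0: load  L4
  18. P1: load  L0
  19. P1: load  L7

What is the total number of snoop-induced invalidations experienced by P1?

invalidations = 2

1. P1: load  L5  bus=[BusRd]  L5: P0=I P1=S P2=I  mem[L5]=90
2. P0: load  L2  bus=[BusRd]  L2: P0=S P1=I P2=I  mem[L2]=60
3. P2: load  L6  bus=[BusRd]  L6: P0=I P1=I P2=S  mem[L6]=50
4. P0: store L5 := 30  bus=[BusRdX]  L5: P0=M P1=I P2=I  mem[L5]=90
5. P0: store L2 := 54  bus=[BusRdX]  L2: P0=M P1=I P2=I  mem[L2]=60
6. P0: store L3 := 4  bus=[BusRdX]  L3: P0=M P1=I P2=I  mem[L3]=50
7. P1: load  L2  bus=[BusRd,Flush]  L2: P0=S P1=S P2=I  mem[L2]=54
8. P1: store L3 := 39  bus=[BusRdX,Flush]  L3: P0=I P1=M P2=I  mem[L3]=4
9. P1: load  L4  bus=[BusRd]  L4: P0=I P1=S P2=I  mem[L4]=0
10. P1: load  L6  bus=[BusRd]  L6: P0=I P1=S P2=S  mem[L6]=50
11. P0: store L7 := 29  bus=[BusRdX]  L7: P0=M P1=I P2=I  mem[L7]=60
12. P2: store L4 := 70  bus=[BusRdX]  L4: P0=I P1=I P2=M  mem[L4]=0
13. P2: load  L6  bus=[-]  L6: P0=I P1=S P2=S  mem[L6]=50
14. P2: load  L6  bus=[-]  L6: P0=I P1=S P2=S  mem[L6]=50
15. P0: load  L7  bus=[-]  L7: P0=M P1=I P2=I  mem[L7]=60
16. P1: store L4 := 78  bus=[BusRdX,Flush]  L4: P0=I P1=M P2=I  mem[L4]=70
17. P0: load  L4  bus=[BusRd,Flush]  L4: P0=S P1=S P2=I  mem[L4]=78
18. P1: load  L0  bus=[BusRd]  L0: P0=I P1=S P2=I  mem[L0]=70
19. P1: load  L7  bus=[BusRd,Flush]  L7: P0=S P1=S P2=I  mem[L7]=29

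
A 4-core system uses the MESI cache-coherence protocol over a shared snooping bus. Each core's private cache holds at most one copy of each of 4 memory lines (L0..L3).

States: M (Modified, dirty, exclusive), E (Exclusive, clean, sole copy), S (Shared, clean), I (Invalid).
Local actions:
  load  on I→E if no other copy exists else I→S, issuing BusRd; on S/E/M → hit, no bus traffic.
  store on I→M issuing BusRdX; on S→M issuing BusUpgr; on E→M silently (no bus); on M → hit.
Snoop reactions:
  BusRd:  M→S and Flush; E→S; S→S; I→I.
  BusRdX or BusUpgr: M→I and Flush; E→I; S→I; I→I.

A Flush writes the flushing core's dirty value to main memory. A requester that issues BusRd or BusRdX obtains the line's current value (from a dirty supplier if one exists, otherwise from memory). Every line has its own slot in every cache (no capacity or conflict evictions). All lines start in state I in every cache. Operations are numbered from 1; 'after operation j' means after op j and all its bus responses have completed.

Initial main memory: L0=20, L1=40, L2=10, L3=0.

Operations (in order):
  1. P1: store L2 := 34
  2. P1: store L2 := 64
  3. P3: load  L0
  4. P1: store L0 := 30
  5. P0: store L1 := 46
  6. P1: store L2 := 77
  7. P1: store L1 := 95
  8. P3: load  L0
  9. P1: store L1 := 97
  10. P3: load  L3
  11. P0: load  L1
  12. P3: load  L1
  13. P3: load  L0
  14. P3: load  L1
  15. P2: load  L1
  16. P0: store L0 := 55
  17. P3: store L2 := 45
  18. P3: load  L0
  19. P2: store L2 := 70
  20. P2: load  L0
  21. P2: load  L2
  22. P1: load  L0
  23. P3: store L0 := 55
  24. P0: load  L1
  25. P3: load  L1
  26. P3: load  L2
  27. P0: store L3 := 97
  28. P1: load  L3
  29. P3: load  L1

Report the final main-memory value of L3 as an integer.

memory[L3] = 97

  op1 P1: store L2 := 34 → I/M/I/I on L2; bus BusRdX; mem=10
  op2 P1: store L2 := 64 → I/M/I/I on L2; bus (none); mem=10
  op3 P3: load  L0 → I/I/I/E on L0; bus BusRd; mem=20
  op4 P1: store L0 := 30 → I/M/I/I on L0; bus BusRdX; mem=20
  op5 P0: store L1 := 46 → M/I/I/I on L1; bus BusRdX; mem=40
  op6 P1: store L2 := 77 → I/M/I/I on L2; bus (none); mem=10
  op7 P1: store L1 := 95 → I/M/I/I on L1; bus BusRdX Flush; mem=46
  op8 P3: load  L0 → I/S/I/S on L0; bus BusRd Flush; mem=30
  op9 P1: store L1 := 97 → I/M/I/I on L1; bus (none); mem=46
  op10 P3: load  L3 → I/I/I/E on L3; bus BusRd; mem=0
  op11 P0: load  L1 → S/S/I/I on L1; bus BusRd Flush; mem=97
  op12 P3: load  L1 → S/S/I/S on L1; bus BusRd; mem=97
  op13 P3: load  L0 → I/S/I/S on L0; bus (none); mem=30
  op14 P3: load  L1 → S/S/I/S on L1; bus (none); mem=97
  op15 P2: load  L1 → S/S/S/S on L1; bus BusRd; mem=97
  op16 P0: store L0 := 55 → M/I/I/I on L0; bus BusRdX; mem=30
  op17 P3: store L2 := 45 → I/I/I/M on L2; bus BusRdX Flush; mem=77
  op18 P3: load  L0 → S/I/I/S on L0; bus BusRd Flush; mem=55
  op19 P2: store L2 := 70 → I/I/M/I on L2; bus BusRdX Flush; mem=45
  op20 P2: load  L0 → S/I/S/S on L0; bus BusRd; mem=55
  op21 P2: load  L2 → I/I/M/I on L2; bus (none); mem=45
  op22 P1: load  L0 → S/S/S/S on L0; bus BusRd; mem=55
  op23 P3: store L0 := 55 → I/I/I/M on L0; bus BusUpgr; mem=55
  op24 P0: load  L1 → S/S/S/S on L1; bus (none); mem=97
  op25 P3: load  L1 → S/S/S/S on L1; bus (none); mem=97
  op26 P3: load  L2 → I/I/S/S on L2; bus BusRd Flush; mem=70
  op27 P0: store L3 := 97 → M/I/I/I on L3; bus BusRdX; mem=0
  op28 P1: load  L3 → S/S/I/I on L3; bus BusRd Flush; mem=97
  op29 P3: load  L1 → S/S/S/S on L1; bus (none); mem=97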